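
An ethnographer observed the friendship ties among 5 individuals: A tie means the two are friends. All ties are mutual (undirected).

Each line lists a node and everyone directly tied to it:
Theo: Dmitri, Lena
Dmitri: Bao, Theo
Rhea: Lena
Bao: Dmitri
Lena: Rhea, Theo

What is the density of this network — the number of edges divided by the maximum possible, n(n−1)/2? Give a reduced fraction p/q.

2/5

There are 4 edges and 5 nodes, so the maximum possible is C(5,2) = 10.
Density = 4/10 = 2/5.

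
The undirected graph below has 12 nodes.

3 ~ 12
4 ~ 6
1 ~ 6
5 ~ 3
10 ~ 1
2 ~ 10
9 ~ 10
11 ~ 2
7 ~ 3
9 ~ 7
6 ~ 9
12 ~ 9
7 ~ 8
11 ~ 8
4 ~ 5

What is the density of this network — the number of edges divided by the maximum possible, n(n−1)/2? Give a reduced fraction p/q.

There are 15 edges and 12 nodes, so the maximum possible is C(12,2) = 66.
Density = 15/66 = 5/22.

5/22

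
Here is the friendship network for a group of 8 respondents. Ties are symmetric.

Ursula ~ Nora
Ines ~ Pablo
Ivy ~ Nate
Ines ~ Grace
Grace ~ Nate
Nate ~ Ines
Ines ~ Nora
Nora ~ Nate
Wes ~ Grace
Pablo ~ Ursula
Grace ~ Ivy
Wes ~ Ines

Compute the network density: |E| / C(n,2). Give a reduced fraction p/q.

There are 12 edges and 8 nodes, so the maximum possible is C(8,2) = 28.
Density = 12/28 = 3/7.

3/7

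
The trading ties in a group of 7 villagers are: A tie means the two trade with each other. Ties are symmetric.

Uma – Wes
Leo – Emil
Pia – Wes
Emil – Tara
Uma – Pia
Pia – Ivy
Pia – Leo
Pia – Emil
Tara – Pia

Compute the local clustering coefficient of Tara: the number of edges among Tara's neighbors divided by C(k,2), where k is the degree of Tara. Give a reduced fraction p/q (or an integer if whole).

1

Tara's neighbors: Emil and Pia (k = 2).
Possible neighbor pairs: C(2,2) = 1. Edges among them: Emil–Pia → e = 1.
Clustering(Tara) = 1/1.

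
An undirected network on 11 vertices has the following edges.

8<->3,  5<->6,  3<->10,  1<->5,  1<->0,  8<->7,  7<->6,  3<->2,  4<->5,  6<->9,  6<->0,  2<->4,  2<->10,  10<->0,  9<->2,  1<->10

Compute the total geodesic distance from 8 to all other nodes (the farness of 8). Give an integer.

Distances from 8: 0:3, 1:3, 2:2, 3:1, 4:3, 5:3, 6:2, 7:1, 9:3, 10:2.
Sum = 3 + 3 + 2 + 1 + 3 + 3 + 2 + 1 + 3 + 2 = 23.

23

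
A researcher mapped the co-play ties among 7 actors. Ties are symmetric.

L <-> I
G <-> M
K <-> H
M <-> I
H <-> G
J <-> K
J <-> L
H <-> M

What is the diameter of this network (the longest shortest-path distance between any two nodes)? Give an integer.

3

Eccentricity of each node (its greatest distance to any other): G:3, H:3, I:3, J:3, K:3, L:3, M:3.
The maximum eccentricity is 3, realized for instance by the pair M–J via M – I – L – J. So the diameter is 3.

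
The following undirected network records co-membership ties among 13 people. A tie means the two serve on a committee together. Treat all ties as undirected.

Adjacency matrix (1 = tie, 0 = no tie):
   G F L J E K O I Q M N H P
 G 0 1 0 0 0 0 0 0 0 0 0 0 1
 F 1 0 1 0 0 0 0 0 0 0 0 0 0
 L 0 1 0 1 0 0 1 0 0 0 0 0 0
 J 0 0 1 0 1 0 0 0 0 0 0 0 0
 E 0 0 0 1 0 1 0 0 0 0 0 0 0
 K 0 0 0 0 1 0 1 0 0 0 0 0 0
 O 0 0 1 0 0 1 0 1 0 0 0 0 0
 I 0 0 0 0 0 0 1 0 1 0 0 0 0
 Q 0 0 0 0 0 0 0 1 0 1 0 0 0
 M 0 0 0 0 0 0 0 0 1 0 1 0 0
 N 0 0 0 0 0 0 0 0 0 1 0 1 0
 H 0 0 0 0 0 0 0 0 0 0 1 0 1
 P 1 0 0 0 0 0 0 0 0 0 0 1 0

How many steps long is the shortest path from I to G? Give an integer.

One shortest route is I – O – L – F – G, which uses 4 edges, and at distance 3 from I we only reach {E, F, J, N}, which does not include G. So d(I,G) = 4.

4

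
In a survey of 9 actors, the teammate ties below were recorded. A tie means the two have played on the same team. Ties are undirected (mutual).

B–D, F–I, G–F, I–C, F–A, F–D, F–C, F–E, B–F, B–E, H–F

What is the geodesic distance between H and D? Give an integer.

2

One shortest route is H – F – D, which uses 2 edges, and H and D are not directly tied, so nothing shorter exists. So d(H,D) = 2.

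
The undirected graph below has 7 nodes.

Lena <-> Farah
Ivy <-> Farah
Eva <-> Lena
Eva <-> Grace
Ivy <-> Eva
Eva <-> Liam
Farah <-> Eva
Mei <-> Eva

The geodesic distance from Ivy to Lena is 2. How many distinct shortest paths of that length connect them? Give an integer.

The shortest distance is 2. The length-2 paths are: Ivy–Eva–Lena; Ivy–Farah–Lena.
That gives 2 distinct shortest paths.

2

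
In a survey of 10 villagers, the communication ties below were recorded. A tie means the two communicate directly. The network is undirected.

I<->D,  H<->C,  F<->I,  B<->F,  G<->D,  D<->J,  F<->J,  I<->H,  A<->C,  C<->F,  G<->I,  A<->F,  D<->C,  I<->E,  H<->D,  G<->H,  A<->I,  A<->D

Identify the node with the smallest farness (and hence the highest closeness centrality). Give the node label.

I

Farness (sum of distances to all others) for each node — A:14, B:21, C:15, D:13, E:20, F:13, G:16, H:15, I:12, J:17.
The smallest farness is 12, for I, so I has the highest closeness.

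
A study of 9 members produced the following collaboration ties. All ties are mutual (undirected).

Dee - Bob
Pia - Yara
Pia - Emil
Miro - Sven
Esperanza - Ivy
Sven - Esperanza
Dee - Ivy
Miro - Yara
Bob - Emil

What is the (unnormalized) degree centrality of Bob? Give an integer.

Bob is directly tied to Dee and Emil. That is 2 neighbors, so the degree of Bob is 2.

2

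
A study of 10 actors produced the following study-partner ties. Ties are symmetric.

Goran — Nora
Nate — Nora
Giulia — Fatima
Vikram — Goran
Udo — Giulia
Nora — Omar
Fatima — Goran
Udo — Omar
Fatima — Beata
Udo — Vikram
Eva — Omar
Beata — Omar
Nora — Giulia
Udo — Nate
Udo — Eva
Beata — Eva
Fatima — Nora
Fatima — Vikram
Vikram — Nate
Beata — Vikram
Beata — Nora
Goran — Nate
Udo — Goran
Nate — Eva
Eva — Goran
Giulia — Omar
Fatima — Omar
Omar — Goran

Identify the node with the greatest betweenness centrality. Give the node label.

Omar

Unnormalized betweenness of each node: Beata:4/3, Eva:67/60, Fatima:107/60, Giulia:1/2, Goran:29/12, Nate:1, Nora:11/5, Omar:27/10, Udo:5/2, Vikram:29/20.
Omar has the largest value, 27/10, making it the main broker — the node through which the most shortest paths run.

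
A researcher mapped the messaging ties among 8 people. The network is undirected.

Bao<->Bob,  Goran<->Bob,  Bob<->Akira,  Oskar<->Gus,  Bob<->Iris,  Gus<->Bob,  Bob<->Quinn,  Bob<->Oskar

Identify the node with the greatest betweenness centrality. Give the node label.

Unnormalized betweenness of each node: Akira:0, Bao:0, Bob:20, Goran:0, Gus:0, Iris:0, Oskar:0, Quinn:0.
Bob has the largest value, 20, making it the main broker — the node through which the most shortest paths run.

Bob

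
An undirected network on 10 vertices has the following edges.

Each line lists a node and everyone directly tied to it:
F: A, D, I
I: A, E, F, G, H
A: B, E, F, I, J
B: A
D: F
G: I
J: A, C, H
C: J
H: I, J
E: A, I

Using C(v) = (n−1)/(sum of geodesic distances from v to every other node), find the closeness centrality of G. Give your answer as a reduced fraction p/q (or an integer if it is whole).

Distances from G: A:2, B:3, C:4, D:3, E:2, F:2, H:2, I:1, J:3. Sum = 22.
n = 10, so closeness = 9/22.

9/22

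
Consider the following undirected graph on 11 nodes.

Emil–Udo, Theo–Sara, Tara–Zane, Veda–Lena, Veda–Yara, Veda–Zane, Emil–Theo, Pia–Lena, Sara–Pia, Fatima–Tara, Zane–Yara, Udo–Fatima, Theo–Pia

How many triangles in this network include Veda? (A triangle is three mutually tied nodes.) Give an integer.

1

Veda's neighbors: Lena, Yara, and Zane.
Neighbor pairs that are themselves tied: Veda–Yara–Zane. Each forms one triangle with Veda, for 1 in total.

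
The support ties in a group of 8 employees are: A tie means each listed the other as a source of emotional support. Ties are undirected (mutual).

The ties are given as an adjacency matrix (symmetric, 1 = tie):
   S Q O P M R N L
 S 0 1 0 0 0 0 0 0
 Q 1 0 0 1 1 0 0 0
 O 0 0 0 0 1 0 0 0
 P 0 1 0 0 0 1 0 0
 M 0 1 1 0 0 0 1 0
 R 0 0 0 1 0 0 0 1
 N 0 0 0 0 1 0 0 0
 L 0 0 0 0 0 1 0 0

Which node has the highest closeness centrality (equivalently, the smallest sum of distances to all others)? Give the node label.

Farness (sum of distances to all others) for each node — L:24, M:14, N:20, O:20, P:14, Q:12, R:18, S:18.
The smallest farness is 12, for Q, so Q has the highest closeness.

Q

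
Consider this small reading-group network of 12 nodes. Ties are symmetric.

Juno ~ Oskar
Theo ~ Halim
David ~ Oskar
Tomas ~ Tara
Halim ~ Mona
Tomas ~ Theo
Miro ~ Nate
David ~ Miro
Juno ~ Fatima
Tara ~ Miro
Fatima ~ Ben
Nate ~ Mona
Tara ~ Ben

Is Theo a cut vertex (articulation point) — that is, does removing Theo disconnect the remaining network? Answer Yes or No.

Even without Theo, every remaining node can still reach every other (the residual graph is connected), so Theo is not a cut vertex.

No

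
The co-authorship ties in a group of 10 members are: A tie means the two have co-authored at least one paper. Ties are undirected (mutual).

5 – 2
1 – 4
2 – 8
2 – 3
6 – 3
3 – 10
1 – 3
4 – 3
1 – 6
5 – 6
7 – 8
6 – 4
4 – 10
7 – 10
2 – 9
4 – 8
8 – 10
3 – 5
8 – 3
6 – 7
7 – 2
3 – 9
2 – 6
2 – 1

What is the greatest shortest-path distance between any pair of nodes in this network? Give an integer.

Eccentricity of each node (its greatest distance to any other): 1:2, 2:2, 3:2, 4:2, 5:2, 6:2, 7:2, 8:2, 9:2, 10:2.
The maximum eccentricity is 2, realized for instance by the pair 7–5 via 7 – 6 – 5. So the diameter is 2.

2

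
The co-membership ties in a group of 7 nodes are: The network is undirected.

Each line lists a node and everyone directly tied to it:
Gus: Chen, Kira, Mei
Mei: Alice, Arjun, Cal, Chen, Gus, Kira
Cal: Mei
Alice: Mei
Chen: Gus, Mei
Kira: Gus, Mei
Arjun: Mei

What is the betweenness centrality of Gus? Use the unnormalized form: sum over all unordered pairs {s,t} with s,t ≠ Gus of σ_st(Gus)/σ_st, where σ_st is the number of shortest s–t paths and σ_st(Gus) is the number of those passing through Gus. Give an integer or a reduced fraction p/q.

Pairs whose geodesics pass through Gus — Kira–Chen: 1/2.
All other pairs contribute 0.
Summing the contributions gives betweenness(Gus) = 1/2.

1/2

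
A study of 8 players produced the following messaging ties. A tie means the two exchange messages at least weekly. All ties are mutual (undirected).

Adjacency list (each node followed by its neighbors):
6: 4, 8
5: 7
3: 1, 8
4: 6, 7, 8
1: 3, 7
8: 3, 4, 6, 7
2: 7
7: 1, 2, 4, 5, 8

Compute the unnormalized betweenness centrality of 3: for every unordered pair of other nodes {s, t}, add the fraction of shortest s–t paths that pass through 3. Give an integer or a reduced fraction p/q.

5/6

Pairs whose geodesics pass through 3 — 6–1: 1/3; 8–1: 1/2.
All other pairs contribute 0.
Summing the contributions gives betweenness(3) = 5/6.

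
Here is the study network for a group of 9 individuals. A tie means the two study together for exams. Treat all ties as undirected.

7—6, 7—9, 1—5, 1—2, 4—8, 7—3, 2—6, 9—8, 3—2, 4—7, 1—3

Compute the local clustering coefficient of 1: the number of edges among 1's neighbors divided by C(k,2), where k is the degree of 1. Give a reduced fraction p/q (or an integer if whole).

1's neighbors: 2, 3, and 5 (k = 3).
Possible neighbor pairs: C(3,2) = 3. Edges among them: 2–3 → e = 1.
Clustering(1) = 1/3.

1/3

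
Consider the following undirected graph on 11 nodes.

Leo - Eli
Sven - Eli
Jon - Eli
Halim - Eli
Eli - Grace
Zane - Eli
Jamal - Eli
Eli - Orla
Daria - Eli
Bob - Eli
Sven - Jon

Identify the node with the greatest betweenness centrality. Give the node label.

Unnormalized betweenness of each node: Bob:0, Daria:0, Eli:44, Grace:0, Halim:0, Jamal:0, Jon:0, Leo:0, Orla:0, Sven:0, Zane:0.
Eli has the largest value, 44, making it the main broker — the node through which the most shortest paths run.

Eli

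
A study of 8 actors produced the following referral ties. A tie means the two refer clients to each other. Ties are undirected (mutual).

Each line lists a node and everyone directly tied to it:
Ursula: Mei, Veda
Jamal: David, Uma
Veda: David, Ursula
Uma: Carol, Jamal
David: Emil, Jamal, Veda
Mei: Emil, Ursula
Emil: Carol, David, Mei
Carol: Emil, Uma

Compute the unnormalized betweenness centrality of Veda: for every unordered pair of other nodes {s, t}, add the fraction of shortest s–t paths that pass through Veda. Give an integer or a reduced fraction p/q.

5/2

Pairs whose geodesics pass through Veda — David–Ursula: 1; Jamal–Ursula: 1; Uma–Ursula: 1/2.
All other pairs contribute 0.
Summing the contributions gives betweenness(Veda) = 5/2.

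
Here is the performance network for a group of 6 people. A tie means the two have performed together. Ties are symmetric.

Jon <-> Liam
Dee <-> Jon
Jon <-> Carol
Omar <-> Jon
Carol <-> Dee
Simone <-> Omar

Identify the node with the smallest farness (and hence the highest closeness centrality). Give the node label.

Farness (sum of distances to all others) for each node — Carol:9, Dee:9, Jon:6, Liam:10, Omar:8, Simone:12.
The smallest farness is 6, for Jon, so Jon has the highest closeness.

Jon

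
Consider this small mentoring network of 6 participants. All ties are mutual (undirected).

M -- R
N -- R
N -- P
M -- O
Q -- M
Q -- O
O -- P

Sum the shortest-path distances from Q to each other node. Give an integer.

9

Distances from Q: M:1, N:3, O:1, P:2, R:2.
Sum = 1 + 3 + 1 + 2 + 2 = 9.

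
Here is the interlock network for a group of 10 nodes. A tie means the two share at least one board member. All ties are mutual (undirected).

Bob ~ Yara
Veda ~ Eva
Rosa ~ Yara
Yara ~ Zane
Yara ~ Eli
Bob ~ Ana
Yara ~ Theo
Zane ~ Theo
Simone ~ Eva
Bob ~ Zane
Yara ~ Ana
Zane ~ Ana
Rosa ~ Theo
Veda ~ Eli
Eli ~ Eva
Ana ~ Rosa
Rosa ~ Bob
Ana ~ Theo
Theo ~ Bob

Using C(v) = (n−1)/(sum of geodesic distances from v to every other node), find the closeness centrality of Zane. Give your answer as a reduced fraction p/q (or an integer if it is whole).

Distances from Zane: Ana:1, Bob:1, Eli:2, Eva:3, Rosa:2, Simone:4, Theo:1, Veda:3, Yara:1. Sum = 18.
n = 10, so closeness = 9/18 = 1/2.

1/2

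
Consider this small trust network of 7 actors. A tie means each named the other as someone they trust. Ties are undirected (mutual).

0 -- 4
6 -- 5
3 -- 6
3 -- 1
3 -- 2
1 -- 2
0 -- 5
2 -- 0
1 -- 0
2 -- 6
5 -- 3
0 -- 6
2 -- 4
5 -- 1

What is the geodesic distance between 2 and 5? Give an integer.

One shortest route is 2 – 0 – 5, which uses 2 edges, and 2 and 5 are not directly tied, so nothing shorter exists. So d(2,5) = 2.

2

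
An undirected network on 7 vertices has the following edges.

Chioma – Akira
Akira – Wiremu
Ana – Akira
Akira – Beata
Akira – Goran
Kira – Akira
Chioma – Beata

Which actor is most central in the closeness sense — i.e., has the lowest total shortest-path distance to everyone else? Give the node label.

Akira

Farness (sum of distances to all others) for each node — Akira:6, Ana:11, Beata:10, Chioma:10, Goran:11, Kira:11, Wiremu:11.
The smallest farness is 6, for Akira, so Akira has the highest closeness.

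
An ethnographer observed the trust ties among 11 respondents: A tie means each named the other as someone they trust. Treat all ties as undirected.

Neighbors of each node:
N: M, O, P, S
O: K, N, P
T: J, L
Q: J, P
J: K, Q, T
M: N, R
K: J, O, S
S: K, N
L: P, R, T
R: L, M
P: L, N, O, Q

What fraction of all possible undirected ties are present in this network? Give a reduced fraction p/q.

There are 15 edges and 11 nodes, so the maximum possible is C(11,2) = 55.
Density = 15/55 = 3/11.

3/11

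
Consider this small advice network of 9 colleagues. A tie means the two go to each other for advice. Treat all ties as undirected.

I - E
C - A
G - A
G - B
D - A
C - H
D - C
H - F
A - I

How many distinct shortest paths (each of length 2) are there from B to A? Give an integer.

1

The shortest distance is 2, and the only length-2 path is B–G–A. So there is exactly 1 shortest path.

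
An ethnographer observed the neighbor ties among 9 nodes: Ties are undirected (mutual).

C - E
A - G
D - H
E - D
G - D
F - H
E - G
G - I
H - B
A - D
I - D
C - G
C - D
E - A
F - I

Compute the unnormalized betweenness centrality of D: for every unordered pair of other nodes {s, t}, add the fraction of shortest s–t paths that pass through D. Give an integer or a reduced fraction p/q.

Pairs whose geodesics pass through D — H–I: 1/2; H–A: 1; H–E: 1; H–C: 1; H–G: 1; B–I: 1/2; B–A: 1; B–E: 1; B–C: 1; B–G: 1; F–A: 2/3; F–E: 2/3; F–C: 2/3; I–A: 1/2 … (+3 more pairs).
All other pairs contribute 0.
Summing the contributions gives betweenness(D) = 77/6.

77/6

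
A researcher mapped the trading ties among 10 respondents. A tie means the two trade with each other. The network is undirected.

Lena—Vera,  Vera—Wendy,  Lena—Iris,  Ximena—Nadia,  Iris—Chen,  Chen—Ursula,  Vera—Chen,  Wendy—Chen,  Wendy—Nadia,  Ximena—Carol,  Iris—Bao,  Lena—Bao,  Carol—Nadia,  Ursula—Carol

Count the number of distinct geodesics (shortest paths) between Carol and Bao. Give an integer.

1

The shortest distance is 4, and the only length-4 path is Carol–Ursula–Chen–Iris–Bao. So there is exactly 1 shortest path.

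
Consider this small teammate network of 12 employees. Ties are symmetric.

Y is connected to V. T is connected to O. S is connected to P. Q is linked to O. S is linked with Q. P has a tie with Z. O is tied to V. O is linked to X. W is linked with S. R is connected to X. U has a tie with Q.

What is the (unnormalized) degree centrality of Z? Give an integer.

1

Z is directly tied to P. That is 1 neighbor, so the degree of Z is 1.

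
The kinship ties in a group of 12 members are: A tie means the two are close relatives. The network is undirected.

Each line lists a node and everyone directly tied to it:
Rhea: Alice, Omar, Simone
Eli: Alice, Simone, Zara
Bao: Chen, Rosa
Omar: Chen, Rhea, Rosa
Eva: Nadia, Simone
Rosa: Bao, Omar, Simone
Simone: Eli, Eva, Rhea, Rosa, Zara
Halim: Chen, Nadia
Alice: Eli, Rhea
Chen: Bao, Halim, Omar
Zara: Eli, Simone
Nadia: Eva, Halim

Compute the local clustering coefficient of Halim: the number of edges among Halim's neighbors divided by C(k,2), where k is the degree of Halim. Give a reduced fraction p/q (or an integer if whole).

Halim's neighbors: Chen and Nadia (k = 2).
Possible neighbor pairs: C(2,2) = 1. Edges among them: none → e = 0.
Clustering(Halim) = 0/1.

0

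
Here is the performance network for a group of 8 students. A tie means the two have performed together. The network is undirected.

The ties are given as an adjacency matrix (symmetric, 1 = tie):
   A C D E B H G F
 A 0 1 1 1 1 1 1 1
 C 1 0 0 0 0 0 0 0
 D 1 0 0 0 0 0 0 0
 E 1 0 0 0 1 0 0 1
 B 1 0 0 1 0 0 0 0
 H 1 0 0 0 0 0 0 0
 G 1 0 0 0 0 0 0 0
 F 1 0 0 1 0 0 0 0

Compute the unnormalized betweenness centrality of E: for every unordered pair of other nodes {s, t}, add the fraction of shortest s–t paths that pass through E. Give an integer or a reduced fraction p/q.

Pairs whose geodesics pass through E — B–F: 1/2.
All other pairs contribute 0.
Summing the contributions gives betweenness(E) = 1/2.

1/2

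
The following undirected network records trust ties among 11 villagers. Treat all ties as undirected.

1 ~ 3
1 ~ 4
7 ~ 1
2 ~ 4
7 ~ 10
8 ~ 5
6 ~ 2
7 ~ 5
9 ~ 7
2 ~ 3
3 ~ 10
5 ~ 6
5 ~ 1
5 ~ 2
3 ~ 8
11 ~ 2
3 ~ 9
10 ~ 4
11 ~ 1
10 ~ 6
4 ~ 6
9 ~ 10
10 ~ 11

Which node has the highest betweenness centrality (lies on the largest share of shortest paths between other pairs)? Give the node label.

10

Unnormalized betweenness of each node: 1:127/30, 2:39/10, 3:127/20, 4:5/4, 5:123/20, 6:5/4, 7:9/4, 8:1/3, 9:1/3, 10:36/5, 11:3/4.
10 has the largest value, 36/5, making it the main broker — the node through which the most shortest paths run.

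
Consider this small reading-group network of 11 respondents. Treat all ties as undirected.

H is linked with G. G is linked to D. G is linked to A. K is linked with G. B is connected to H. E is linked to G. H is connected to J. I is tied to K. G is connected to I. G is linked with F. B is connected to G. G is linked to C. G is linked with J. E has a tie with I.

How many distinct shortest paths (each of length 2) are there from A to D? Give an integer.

The shortest distance is 2, and the only length-2 path is A–G–D. So there is exactly 1 shortest path.

1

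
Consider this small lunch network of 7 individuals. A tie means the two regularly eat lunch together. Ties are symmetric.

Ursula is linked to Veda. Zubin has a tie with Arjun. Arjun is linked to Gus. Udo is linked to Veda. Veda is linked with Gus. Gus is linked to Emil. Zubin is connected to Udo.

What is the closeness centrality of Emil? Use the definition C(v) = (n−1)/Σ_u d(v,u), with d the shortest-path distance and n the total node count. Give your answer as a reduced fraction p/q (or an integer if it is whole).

Distances from Emil: Arjun:2, Gus:1, Udo:3, Ursula:3, Veda:2, Zubin:3. Sum = 14.
n = 7, so closeness = 6/14 = 3/7.

3/7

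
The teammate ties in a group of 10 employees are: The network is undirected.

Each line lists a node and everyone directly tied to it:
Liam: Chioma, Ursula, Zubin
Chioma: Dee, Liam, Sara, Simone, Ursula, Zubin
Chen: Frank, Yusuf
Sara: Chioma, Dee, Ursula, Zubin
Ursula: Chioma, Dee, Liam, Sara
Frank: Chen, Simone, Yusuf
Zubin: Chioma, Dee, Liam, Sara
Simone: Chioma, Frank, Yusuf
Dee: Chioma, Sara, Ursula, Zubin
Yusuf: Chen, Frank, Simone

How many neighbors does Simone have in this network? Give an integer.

3

Simone is directly tied to Chioma, Frank, and Yusuf. That is 3 neighbors, so the degree of Simone is 3.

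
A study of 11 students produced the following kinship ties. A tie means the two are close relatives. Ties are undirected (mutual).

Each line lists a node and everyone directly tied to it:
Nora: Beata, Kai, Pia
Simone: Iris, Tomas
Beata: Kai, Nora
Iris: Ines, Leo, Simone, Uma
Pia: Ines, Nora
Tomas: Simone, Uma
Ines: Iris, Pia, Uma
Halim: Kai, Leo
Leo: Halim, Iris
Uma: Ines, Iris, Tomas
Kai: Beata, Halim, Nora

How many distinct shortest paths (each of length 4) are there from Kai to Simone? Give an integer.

1

The shortest distance is 4, and the only length-4 path is Kai–Halim–Leo–Iris–Simone. So there is exactly 1 shortest path.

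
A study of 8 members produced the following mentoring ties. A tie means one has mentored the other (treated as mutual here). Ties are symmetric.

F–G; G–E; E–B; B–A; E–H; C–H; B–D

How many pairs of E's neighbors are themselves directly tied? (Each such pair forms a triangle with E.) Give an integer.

E's neighbors are B, G, and H, but none of them are tied to each other, so no triangle contains E.

0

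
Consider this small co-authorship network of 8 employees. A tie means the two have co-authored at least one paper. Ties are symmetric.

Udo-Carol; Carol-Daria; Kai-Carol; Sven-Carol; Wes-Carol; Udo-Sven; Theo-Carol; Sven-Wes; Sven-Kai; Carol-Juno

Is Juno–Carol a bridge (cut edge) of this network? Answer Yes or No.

Without the Juno–Carol edge there is no alternate route between Juno and Carol, so the network disconnects. It is a bridge.

Yes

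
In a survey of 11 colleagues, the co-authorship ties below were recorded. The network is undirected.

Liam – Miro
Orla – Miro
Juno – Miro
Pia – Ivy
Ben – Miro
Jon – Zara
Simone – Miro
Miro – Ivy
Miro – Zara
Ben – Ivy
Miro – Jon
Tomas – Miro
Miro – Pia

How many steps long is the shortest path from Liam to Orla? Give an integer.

2

One shortest route is Liam – Miro – Orla, which uses 2 edges, and Liam and Orla are not directly tied, so nothing shorter exists. So d(Liam,Orla) = 2.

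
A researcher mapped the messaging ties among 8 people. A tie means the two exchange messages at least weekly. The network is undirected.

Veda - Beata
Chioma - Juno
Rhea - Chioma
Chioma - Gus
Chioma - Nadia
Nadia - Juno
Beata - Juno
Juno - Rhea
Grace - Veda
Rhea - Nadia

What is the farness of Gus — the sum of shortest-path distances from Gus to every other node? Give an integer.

19

Distances from Gus: Beata:3, Chioma:1, Grace:5, Juno:2, Nadia:2, Rhea:2, Veda:4.
Sum = 3 + 1 + 5 + 2 + 2 + 2 + 4 = 19.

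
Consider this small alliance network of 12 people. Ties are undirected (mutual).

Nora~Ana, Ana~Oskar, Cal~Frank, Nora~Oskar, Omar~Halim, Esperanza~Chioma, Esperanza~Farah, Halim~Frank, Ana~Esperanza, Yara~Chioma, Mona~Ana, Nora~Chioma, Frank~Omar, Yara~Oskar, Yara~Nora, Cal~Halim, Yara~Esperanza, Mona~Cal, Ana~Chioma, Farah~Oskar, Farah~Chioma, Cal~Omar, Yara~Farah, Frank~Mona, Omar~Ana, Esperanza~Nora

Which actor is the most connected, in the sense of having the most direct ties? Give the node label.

Degrees — Ana:6, Cal:4, Chioma:5, Esperanza:5, Farah:4, Frank:4, Halim:3, Mona:3, Nora:5, Omar:4, Oskar:4, Yara:5.
The maximum is 6, attained only by Ana.

Ana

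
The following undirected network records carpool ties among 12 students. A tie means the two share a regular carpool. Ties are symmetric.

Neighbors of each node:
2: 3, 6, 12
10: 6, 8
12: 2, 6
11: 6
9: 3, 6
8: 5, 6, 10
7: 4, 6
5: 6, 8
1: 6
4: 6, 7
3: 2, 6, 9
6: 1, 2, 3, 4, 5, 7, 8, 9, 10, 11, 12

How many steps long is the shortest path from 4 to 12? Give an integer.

2

One shortest route is 4 – 6 – 12, which uses 2 edges, and 4 and 12 are not directly tied, so nothing shorter exists. So d(4,12) = 2.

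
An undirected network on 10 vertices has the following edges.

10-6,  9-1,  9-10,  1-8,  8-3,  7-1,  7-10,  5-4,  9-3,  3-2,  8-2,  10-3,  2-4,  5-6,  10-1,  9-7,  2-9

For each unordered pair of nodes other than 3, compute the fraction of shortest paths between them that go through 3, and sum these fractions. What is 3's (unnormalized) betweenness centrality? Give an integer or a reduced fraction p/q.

Pairs whose geodesics pass through 3 — 4–10: 1/3; 6–2: 1/3; 6–8: 1/2; 2–10: 1/2; 8–10: 1/2; 8–9: 1/3.
All other pairs contribute 0.
Summing the contributions gives betweenness(3) = 5/2.

5/2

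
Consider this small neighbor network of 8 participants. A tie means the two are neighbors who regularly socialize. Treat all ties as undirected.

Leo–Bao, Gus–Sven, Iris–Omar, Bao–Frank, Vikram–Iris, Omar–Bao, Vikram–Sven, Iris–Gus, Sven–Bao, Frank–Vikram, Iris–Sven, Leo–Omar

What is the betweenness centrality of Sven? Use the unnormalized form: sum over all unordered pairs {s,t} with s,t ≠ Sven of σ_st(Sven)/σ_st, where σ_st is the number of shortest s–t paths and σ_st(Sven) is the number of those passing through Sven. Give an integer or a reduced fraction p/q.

Pairs whose geodesics pass through Sven — Vikram–Bao: 1/2; Vikram–Gus: 1/2; Vikram–Leo: 1/3; Iris–Bao: 1/2; Bao–Gus: 1; Gus–Leo: 1/2; Gus–Frank: 2/3.
All other pairs contribute 0.
Summing the contributions gives betweenness(Sven) = 4.

4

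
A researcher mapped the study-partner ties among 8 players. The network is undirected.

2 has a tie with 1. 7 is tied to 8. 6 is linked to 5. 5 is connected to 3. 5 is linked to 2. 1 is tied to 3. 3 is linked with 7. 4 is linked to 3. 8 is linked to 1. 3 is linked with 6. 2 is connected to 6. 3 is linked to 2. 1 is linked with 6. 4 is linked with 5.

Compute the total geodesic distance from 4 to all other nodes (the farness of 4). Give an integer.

Distances from 4: 1:2, 2:2, 3:1, 5:1, 6:2, 7:2, 8:3.
Sum = 2 + 2 + 1 + 1 + 2 + 2 + 3 = 13.

13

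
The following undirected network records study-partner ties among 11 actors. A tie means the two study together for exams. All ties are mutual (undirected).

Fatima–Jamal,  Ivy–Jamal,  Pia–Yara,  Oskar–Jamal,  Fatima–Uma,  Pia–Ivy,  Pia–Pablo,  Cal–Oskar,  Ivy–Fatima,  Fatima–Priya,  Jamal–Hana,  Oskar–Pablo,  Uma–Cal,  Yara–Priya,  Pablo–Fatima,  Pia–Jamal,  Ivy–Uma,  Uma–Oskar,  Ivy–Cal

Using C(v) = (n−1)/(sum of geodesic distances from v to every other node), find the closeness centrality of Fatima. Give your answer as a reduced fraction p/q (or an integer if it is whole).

Distances from Fatima: Cal:2, Hana:2, Ivy:1, Jamal:1, Oskar:2, Pablo:1, Pia:2, Priya:1, Uma:1, Yara:2. Sum = 15.
n = 11, so closeness = 10/15 = 2/3.

2/3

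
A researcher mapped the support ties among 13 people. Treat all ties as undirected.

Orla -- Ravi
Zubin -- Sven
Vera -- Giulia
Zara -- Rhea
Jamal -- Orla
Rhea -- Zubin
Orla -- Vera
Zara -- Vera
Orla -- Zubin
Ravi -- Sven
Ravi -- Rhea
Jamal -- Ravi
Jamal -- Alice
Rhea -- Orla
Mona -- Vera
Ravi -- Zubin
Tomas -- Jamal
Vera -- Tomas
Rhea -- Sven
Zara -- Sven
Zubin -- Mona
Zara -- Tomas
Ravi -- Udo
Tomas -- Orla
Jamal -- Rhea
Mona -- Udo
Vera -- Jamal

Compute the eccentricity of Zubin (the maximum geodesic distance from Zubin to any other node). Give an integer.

3

Distances from Zubin: Alice:3, Giulia:3, Jamal:2, Mona:1, Orla:1, Ravi:1, Rhea:1, Sven:1, Tomas:2, Udo:2, Vera:2, Zara:2.
The largest is 3 (to Giulia and Alice), so the eccentricity of Zubin is 3.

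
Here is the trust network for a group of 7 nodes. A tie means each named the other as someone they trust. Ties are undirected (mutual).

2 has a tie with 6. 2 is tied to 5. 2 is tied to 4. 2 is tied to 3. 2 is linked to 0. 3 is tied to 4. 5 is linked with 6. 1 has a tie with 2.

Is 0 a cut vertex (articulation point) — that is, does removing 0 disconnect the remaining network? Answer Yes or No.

Even without 0, every remaining node can still reach every other (the residual graph is connected), so 0 is not a cut vertex.

No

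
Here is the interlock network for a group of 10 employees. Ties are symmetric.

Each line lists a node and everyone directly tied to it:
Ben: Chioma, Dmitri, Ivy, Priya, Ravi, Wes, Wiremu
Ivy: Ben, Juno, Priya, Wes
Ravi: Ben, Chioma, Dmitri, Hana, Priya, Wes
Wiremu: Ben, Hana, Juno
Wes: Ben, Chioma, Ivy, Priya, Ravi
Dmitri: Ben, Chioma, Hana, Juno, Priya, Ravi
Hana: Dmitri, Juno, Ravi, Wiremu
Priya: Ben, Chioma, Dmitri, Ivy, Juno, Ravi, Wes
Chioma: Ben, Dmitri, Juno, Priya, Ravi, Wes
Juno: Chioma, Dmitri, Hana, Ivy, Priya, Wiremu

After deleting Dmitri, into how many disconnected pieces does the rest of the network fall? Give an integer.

Dmitri's neighbors (Ben, Chioma, Hana, Juno, Priya, and Ravi) remain reachable from one another through other ties, so the rest of the network stays in one piece.

1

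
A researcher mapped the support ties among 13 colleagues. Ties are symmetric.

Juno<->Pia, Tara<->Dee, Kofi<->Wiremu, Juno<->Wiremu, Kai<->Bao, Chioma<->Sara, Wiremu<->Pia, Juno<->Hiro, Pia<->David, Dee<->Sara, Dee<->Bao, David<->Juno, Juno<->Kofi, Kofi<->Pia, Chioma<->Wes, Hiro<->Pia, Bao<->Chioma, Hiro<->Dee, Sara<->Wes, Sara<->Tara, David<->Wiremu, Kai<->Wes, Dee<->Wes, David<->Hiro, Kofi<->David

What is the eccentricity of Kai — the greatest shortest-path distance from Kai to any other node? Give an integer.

Distances from Kai: Bao:1, Chioma:2, David:4, Dee:2, Hiro:3, Juno:4, Kofi:5, Pia:4, Sara:2, Tara:3, Wes:1, Wiremu:5.
The largest is 5 (to Kofi and Wiremu), so the eccentricity of Kai is 5.

5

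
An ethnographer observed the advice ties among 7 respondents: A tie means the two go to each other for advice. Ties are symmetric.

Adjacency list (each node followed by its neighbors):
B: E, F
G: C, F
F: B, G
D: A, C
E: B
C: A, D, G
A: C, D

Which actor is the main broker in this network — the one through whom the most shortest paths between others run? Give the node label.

Unnormalized betweenness of each node: A:0, B:5, C:8, D:0, E:0, F:8, G:9.
G has the largest value, 9, making it the main broker — the node through which the most shortest paths run.

G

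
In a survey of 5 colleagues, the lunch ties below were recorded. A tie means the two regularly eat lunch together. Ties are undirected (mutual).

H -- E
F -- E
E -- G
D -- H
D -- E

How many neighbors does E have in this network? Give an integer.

4

E is directly tied to D, F, G, and H. That is 4 neighbors, so the degree of E is 4.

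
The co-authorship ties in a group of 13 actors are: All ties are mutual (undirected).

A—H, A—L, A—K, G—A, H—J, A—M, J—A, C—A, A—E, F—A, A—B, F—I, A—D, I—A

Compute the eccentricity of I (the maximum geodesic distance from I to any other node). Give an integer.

Distances from I: A:1, B:2, C:2, D:2, E:2, F:1, G:2, H:2, J:2, K:2, L:2, M:2.
The largest is 2 (to C, D, M, E, H, L, J, G, K, and B), so the eccentricity of I is 2.

2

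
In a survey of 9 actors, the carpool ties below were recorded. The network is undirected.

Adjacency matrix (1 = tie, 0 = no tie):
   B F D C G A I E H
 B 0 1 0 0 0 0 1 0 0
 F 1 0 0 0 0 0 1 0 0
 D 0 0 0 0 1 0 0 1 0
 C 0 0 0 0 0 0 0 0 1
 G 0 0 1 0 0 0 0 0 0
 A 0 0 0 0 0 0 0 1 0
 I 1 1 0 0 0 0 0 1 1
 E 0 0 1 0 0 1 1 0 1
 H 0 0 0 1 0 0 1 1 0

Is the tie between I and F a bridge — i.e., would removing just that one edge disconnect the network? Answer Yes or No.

Even without that edge, I still reaches F via I – B – F, so the network stays connected. Not a bridge.

No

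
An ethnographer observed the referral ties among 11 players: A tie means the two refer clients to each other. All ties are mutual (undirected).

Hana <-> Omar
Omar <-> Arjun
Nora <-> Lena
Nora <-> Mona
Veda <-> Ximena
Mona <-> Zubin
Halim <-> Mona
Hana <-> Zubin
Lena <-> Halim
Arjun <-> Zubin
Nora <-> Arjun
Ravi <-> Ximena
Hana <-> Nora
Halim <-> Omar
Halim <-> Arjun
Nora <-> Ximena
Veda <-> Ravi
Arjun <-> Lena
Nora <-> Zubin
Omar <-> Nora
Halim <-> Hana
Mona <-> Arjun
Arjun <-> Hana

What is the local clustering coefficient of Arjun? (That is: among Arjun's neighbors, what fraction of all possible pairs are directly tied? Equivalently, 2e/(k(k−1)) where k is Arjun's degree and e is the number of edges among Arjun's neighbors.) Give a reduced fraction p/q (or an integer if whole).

4/7

Arjun's neighbors: Halim, Hana, Lena, Mona, Nora, Omar, and Zubin (k = 7).
Possible neighbor pairs: C(7,2) = 21. Edges among them: Halim–Hana, Halim–Lena, Halim–Mona, Halim–Omar, Hana–Nora, Hana–Omar, Hana–Zubin, Lena–Nora, Mona–Nora, Mona–Zubin, Nora–Omar, Nora–Zubin → e = 12.
Clustering(Arjun) = 12/21 = 4/7.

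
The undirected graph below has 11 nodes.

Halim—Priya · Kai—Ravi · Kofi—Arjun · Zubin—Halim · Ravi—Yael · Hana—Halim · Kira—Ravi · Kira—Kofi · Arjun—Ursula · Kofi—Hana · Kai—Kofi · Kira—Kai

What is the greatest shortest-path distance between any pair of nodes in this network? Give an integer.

6

Eccentricity of each node (its greatest distance to any other): Arjun:4, Halim:5, Hana:4, Kai:4, Kira:4, Kofi:3, Priya:6, Ravi:5, Ursula:5, Yael:6, Zubin:6.
The maximum eccentricity is 6, realized for instance by the pair Priya–Yael via Priya – Halim – Hana – Kofi – Kira – Ravi – Yael. So the diameter is 6.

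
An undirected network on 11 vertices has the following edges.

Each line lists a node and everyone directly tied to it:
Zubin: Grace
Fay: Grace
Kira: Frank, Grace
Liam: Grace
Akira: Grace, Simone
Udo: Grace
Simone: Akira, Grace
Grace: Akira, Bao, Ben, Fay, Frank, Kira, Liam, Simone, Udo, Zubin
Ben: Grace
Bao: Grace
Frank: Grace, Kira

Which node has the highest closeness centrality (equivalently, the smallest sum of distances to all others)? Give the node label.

Grace

Farness (sum of distances to all others) for each node — Akira:18, Bao:19, Ben:19, Fay:19, Frank:18, Grace:10, Kira:18, Liam:19, Simone:18, Udo:19, Zubin:19.
The smallest farness is 10, for Grace, so Grace has the highest closeness.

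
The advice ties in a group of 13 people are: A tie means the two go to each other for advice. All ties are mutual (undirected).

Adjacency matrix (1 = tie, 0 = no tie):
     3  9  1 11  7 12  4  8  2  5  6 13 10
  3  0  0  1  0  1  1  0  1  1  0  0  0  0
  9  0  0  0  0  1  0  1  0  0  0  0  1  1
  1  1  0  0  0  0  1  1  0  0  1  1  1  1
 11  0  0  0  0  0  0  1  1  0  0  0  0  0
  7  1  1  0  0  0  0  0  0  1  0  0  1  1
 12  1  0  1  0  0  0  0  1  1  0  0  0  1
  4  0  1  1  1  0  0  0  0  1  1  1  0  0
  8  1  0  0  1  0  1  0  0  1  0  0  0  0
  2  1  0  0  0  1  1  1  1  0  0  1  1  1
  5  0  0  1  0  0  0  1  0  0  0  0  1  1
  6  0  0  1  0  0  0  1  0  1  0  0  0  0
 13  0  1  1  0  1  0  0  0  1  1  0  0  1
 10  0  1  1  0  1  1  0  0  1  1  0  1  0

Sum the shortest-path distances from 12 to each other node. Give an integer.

Distances from 12: 1:1, 2:1, 3:1, 4:2, 5:2, 6:2, 7:2, 8:1, 9:2, 10:1, 11:2, 13:2.
Sum = 1 + 1 + 1 + 2 + 2 + 2 + 2 + 1 + 2 + 1 + 2 + 2 = 19.

19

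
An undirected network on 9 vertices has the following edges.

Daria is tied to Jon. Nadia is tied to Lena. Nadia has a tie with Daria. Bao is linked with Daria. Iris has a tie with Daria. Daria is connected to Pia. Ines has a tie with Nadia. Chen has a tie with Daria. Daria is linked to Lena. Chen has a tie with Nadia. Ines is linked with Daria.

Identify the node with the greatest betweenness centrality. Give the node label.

Daria

Unnormalized betweenness of each node: Bao:0, Chen:0, Daria:47/2, Ines:0, Iris:0, Jon:0, Lena:0, Nadia:3/2, Pia:0.
Daria has the largest value, 47/2, making it the main broker — the node through which the most shortest paths run.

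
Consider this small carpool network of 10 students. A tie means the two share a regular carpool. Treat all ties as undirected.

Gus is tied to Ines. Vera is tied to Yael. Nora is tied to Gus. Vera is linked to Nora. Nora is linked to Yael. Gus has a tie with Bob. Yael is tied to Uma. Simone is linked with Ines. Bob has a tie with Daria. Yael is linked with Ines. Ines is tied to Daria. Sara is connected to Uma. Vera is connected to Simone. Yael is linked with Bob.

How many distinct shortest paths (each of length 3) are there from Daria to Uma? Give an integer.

2

The shortest distance is 3. The length-3 paths are: Daria–Bob–Yael–Uma; Daria–Ines–Yael–Uma.
That gives 2 distinct shortest paths.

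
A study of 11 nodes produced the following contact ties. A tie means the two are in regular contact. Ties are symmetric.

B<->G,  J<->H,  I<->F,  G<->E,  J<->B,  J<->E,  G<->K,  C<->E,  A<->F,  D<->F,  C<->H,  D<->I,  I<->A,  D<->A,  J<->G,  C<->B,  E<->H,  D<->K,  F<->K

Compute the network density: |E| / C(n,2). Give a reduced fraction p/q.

There are 19 edges and 11 nodes, so the maximum possible is C(11,2) = 55.
Density = 19/55.

19/55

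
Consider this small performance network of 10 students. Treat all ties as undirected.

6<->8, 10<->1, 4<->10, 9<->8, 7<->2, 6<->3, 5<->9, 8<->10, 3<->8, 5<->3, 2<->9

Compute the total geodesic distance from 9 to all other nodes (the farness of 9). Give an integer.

17

Distances from 9: 1:3, 2:1, 3:2, 4:3, 5:1, 6:2, 7:2, 8:1, 10:2.
Sum = 3 + 1 + 2 + 3 + 1 + 2 + 2 + 1 + 2 = 17.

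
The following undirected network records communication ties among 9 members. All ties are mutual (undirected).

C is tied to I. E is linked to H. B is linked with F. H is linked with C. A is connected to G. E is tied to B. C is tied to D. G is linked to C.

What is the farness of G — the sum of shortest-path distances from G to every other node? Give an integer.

20

Distances from G: A:1, B:4, C:1, D:2, E:3, F:5, H:2, I:2.
Sum = 1 + 4 + 1 + 2 + 3 + 5 + 2 + 2 = 20.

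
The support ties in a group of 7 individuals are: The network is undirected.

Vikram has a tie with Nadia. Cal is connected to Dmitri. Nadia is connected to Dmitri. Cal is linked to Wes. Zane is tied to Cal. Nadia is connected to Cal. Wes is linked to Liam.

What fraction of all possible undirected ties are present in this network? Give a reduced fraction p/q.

1/3

There are 7 edges and 7 nodes, so the maximum possible is C(7,2) = 21.
Density = 7/21 = 1/3.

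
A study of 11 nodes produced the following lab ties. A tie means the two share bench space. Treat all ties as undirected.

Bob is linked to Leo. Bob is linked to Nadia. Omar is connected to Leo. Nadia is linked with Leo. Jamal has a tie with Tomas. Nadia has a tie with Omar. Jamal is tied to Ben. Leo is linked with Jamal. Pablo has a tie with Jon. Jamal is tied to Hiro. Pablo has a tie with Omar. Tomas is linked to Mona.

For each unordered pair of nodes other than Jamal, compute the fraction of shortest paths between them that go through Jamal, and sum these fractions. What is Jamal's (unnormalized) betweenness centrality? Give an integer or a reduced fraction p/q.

Pairs whose geodesics pass through Jamal — Bob–Hiro: 1; Bob–Ben: 1; Bob–Tomas: 1; Bob–Mona: 1; Hiro–Ben: 1; Hiro–Tomas: 1; Hiro–Leo: 1; Hiro–Jon: 1; Hiro–Nadia: 1; Hiro–Pablo: 1; Hiro–Omar: 1; Hiro–Mona: 1; Ben–Tomas: 1; Ben–Leo: 1 … (+15 more pairs).
All other pairs contribute 0.
Summing the contributions gives betweenness(Jamal) = 29.

29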